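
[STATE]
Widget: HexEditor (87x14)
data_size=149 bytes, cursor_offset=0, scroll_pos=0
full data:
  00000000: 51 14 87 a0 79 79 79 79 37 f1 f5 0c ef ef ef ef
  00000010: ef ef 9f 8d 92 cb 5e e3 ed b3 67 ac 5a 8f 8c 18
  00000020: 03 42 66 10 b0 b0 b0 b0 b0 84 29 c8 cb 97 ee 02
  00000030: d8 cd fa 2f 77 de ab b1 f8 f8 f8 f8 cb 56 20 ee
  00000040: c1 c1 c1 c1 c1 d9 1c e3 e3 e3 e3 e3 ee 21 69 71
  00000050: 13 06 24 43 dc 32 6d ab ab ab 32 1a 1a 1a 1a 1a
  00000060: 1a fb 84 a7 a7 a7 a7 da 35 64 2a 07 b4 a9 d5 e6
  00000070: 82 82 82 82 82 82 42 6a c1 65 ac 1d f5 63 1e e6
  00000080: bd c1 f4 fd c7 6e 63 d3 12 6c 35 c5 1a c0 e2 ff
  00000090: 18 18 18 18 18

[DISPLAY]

00000000  51 14 87 a0 79 79 79 79  37 f1 f5 0c ef ef ef ef  |Q...yyyy7.......|         
00000010  ef ef 9f 8d 92 cb 5e e3  ed b3 67 ac 5a 8f 8c 18  |......^...g.Z...|         
00000020  03 42 66 10 b0 b0 b0 b0  b0 84 29 c8 cb 97 ee 02  |.Bf.......).....|         
00000030  d8 cd fa 2f 77 de ab b1  f8 f8 f8 f8 cb 56 20 ee  |.../w........V .|         
00000040  c1 c1 c1 c1 c1 d9 1c e3  e3 e3 e3 e3 ee 21 69 71  |.............!iq|         
00000050  13 06 24 43 dc 32 6d ab  ab ab 32 1a 1a 1a 1a 1a  |..$C.2m...2.....|         
00000060  1a fb 84 a7 a7 a7 a7 da  35 64 2a 07 b4 a9 d5 e6  |........5d*.....|         
00000070  82 82 82 82 82 82 42 6a  c1 65 ac 1d f5 63 1e e6  |......Bj.e...c..|         
00000080  bd c1 f4 fd c7 6e 63 d3  12 6c 35 c5 1a c0 e2 ff  |.....nc..l5.....|         
00000090  18 18 18 18 18                                    |.....           |         
                                                                                       
                                                                                       
                                                                                       
                                                                                       


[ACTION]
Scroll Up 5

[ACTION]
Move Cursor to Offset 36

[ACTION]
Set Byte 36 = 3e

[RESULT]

00000000  51 14 87 a0 79 79 79 79  37 f1 f5 0c ef ef ef ef  |Q...yyyy7.......|         
00000010  ef ef 9f 8d 92 cb 5e e3  ed b3 67 ac 5a 8f 8c 18  |......^...g.Z...|         
00000020  03 42 66 10 3E b0 b0 b0  b0 84 29 c8 cb 97 ee 02  |.Bf.>.....).....|         
00000030  d8 cd fa 2f 77 de ab b1  f8 f8 f8 f8 cb 56 20 ee  |.../w........V .|         
00000040  c1 c1 c1 c1 c1 d9 1c e3  e3 e3 e3 e3 ee 21 69 71  |.............!iq|         
00000050  13 06 24 43 dc 32 6d ab  ab ab 32 1a 1a 1a 1a 1a  |..$C.2m...2.....|         
00000060  1a fb 84 a7 a7 a7 a7 da  35 64 2a 07 b4 a9 d5 e6  |........5d*.....|         
00000070  82 82 82 82 82 82 42 6a  c1 65 ac 1d f5 63 1e e6  |......Bj.e...c..|         
00000080  bd c1 f4 fd c7 6e 63 d3  12 6c 35 c5 1a c0 e2 ff  |.....nc..l5.....|         
00000090  18 18 18 18 18                                    |.....           |         
                                                                                       
                                                                                       
                                                                                       
                                                                                       


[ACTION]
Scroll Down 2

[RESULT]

00000020  03 42 66 10 3E b0 b0 b0  b0 84 29 c8 cb 97 ee 02  |.Bf.>.....).....|         
00000030  d8 cd fa 2f 77 de ab b1  f8 f8 f8 f8 cb 56 20 ee  |.../w........V .|         
00000040  c1 c1 c1 c1 c1 d9 1c e3  e3 e3 e3 e3 ee 21 69 71  |.............!iq|         
00000050  13 06 24 43 dc 32 6d ab  ab ab 32 1a 1a 1a 1a 1a  |..$C.2m...2.....|         
00000060  1a fb 84 a7 a7 a7 a7 da  35 64 2a 07 b4 a9 d5 e6  |........5d*.....|         
00000070  82 82 82 82 82 82 42 6a  c1 65 ac 1d f5 63 1e e6  |......Bj.e...c..|         
00000080  bd c1 f4 fd c7 6e 63 d3  12 6c 35 c5 1a c0 e2 ff  |.....nc..l5.....|         
00000090  18 18 18 18 18                                    |.....           |         
                                                                                       
                                                                                       
                                                                                       
                                                                                       
                                                                                       
                                                                                       


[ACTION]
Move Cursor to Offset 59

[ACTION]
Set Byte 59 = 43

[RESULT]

00000020  03 42 66 10 3e b0 b0 b0  b0 84 29 c8 cb 97 ee 02  |.Bf.>.....).....|         
00000030  d8 cd fa 2f 77 de ab b1  f8 f8 f8 43 cb 56 20 ee  |.../w......C.V .|         
00000040  c1 c1 c1 c1 c1 d9 1c e3  e3 e3 e3 e3 ee 21 69 71  |.............!iq|         
00000050  13 06 24 43 dc 32 6d ab  ab ab 32 1a 1a 1a 1a 1a  |..$C.2m...2.....|         
00000060  1a fb 84 a7 a7 a7 a7 da  35 64 2a 07 b4 a9 d5 e6  |........5d*.....|         
00000070  82 82 82 82 82 82 42 6a  c1 65 ac 1d f5 63 1e e6  |......Bj.e...c..|         
00000080  bd c1 f4 fd c7 6e 63 d3  12 6c 35 c5 1a c0 e2 ff  |.....nc..l5.....|         
00000090  18 18 18 18 18                                    |.....           |         
                                                                                       
                                                                                       
                                                                                       
                                                                                       
                                                                                       
                                                                                       


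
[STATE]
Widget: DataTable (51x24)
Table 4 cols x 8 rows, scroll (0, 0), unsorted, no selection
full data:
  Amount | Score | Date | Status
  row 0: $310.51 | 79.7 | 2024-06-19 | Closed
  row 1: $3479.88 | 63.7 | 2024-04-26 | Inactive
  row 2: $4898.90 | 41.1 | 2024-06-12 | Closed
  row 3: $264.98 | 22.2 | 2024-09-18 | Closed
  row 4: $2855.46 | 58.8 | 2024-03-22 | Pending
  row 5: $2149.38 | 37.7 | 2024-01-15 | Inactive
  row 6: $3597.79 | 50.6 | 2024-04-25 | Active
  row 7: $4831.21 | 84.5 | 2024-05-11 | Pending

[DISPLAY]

Amount  │Score│Date      │Status                   
────────┼─────┼──────────┼────────                 
$310.51 │79.7 │2024-06-19│Closed                   
$3479.88│63.7 │2024-04-26│Inactive                 
$4898.90│41.1 │2024-06-12│Closed                   
$264.98 │22.2 │2024-09-18│Closed                   
$2855.46│58.8 │2024-03-22│Pending                  
$2149.38│37.7 │2024-01-15│Inactive                 
$3597.79│50.6 │2024-04-25│Active                   
$4831.21│84.5 │2024-05-11│Pending                  
                                                   
                                                   
                                                   
                                                   
                                                   
                                                   
                                                   
                                                   
                                                   
                                                   
                                                   
                                                   
                                                   
                                                   


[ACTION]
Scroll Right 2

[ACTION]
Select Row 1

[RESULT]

Amount  │Score│Date      │Status                   
────────┼─────┼──────────┼────────                 
$310.51 │79.7 │2024-06-19│Closed                   
>3479.88│63.7 │2024-04-26│Inactive                 
$4898.90│41.1 │2024-06-12│Closed                   
$264.98 │22.2 │2024-09-18│Closed                   
$2855.46│58.8 │2024-03-22│Pending                  
$2149.38│37.7 │2024-01-15│Inactive                 
$3597.79│50.6 │2024-04-25│Active                   
$4831.21│84.5 │2024-05-11│Pending                  
                                                   
                                                   
                                                   
                                                   
                                                   
                                                   
                                                   
                                                   
                                                   
                                                   
                                                   
                                                   
                                                   
                                                   


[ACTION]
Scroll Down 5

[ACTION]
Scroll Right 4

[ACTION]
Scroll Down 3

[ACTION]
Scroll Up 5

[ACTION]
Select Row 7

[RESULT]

Amount  │Score│Date      │Status                   
────────┼─────┼──────────┼────────                 
$310.51 │79.7 │2024-06-19│Closed                   
$3479.88│63.7 │2024-04-26│Inactive                 
$4898.90│41.1 │2024-06-12│Closed                   
$264.98 │22.2 │2024-09-18│Closed                   
$2855.46│58.8 │2024-03-22│Pending                  
$2149.38│37.7 │2024-01-15│Inactive                 
$3597.79│50.6 │2024-04-25│Active                   
>4831.21│84.5 │2024-05-11│Pending                  
                                                   
                                                   
                                                   
                                                   
                                                   
                                                   
                                                   
                                                   
                                                   
                                                   
                                                   
                                                   
                                                   
                                                   


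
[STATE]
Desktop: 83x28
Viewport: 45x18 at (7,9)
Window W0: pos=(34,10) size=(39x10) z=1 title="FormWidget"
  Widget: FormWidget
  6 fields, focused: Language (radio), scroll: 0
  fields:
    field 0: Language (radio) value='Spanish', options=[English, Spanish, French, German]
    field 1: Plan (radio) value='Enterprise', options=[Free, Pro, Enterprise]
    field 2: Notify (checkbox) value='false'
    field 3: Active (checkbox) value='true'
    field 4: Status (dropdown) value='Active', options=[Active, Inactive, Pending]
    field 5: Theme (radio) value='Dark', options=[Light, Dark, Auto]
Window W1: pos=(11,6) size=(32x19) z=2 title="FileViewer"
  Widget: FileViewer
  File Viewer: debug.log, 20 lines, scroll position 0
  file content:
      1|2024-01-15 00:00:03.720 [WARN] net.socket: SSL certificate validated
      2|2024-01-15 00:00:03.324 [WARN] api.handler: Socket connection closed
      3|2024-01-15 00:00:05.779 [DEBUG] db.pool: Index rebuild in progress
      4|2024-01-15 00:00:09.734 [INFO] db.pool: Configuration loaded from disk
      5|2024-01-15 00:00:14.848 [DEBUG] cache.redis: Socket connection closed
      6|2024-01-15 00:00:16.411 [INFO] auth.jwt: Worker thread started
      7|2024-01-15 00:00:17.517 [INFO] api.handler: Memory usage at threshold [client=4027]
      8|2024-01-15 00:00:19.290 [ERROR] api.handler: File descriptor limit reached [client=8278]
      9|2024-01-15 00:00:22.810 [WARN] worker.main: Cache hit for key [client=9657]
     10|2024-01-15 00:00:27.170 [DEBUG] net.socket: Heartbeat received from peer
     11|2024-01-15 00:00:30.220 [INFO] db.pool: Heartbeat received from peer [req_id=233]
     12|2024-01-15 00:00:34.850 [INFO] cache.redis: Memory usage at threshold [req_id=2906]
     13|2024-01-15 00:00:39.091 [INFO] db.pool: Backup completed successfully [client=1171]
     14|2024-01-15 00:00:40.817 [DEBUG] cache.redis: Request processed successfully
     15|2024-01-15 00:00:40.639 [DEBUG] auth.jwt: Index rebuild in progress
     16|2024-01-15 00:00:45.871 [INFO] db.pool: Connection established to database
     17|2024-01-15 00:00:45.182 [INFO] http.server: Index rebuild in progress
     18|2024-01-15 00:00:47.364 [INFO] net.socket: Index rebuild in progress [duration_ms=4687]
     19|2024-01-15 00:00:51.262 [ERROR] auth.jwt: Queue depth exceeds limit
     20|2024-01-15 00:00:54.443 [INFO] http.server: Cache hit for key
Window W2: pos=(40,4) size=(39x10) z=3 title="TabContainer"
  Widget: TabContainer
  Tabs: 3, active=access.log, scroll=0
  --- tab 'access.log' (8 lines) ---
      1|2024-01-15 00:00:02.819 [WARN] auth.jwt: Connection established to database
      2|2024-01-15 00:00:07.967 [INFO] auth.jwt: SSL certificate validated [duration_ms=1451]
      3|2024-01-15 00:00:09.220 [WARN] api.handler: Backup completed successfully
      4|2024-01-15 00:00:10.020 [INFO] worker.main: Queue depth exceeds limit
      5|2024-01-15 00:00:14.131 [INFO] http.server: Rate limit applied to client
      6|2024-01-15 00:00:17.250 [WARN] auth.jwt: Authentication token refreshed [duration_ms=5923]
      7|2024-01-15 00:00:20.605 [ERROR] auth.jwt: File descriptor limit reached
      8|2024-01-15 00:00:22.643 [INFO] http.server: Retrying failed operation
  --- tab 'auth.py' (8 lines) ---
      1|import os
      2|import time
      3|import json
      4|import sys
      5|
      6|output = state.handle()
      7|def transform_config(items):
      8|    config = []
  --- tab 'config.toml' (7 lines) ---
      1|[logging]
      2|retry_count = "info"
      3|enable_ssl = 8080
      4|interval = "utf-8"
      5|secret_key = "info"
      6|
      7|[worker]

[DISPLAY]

    ┃2024-01-15 00:00:03.720 [WAR┃2024-01-15 
    ┃2024-01-15 00:00:03.324 [WAR┃2024-01-15 
    ┃2024-01-15 00:00:05.779 [DEB┃2024-01-15 
    ┃2024-01-15 00:00:09.734 [INF┃2024-01-15 
    ┃2024-01-15 00:00:14.848 [DEB┗━━━━━━━━━━━
    ┃2024-01-15 00:00:16.411 [INFO░┃      ( )
    ┃2024-01-15 00:00:17.517 [INFO░┃:     [ ]
    ┃2024-01-15 00:00:19.290 [ERRO░┃:     [x]
    ┃2024-01-15 00:00:22.810 [WARN░┃:     [Ac
    ┃2024-01-15 00:00:27.170 [DEBU░┃      ( )
    ┃2024-01-15 00:00:30.220 [INFO░┃━━━━━━━━━
    ┃2024-01-15 00:00:34.850 [INFO░┃         
    ┃2024-01-15 00:00:39.091 [INFO░┃         
    ┃2024-01-15 00:00:40.817 [DEBU░┃         
    ┃2024-01-15 00:00:40.639 [DEBU▼┃         
    ┗━━━━━━━━━━━━━━━━━━━━━━━━━━━━━━┛         
                                             
                                             


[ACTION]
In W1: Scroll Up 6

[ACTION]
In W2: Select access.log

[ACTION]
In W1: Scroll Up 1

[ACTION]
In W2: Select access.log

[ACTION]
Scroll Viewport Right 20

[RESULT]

0:03.720 [WAR┃2024-01-15 00:00:02.819 [WARN] 
0:03.324 [WAR┃2024-01-15 00:00:07.967 [INFO] 
0:05.779 [DEB┃2024-01-15 00:00:09.220 [WARN] 
0:09.734 [INF┃2024-01-15 00:00:10.020 [INFO] 
0:14.848 [DEB┗━━━━━━━━━━━━━━━━━━━━━━━━━━━━━━━
0:16.411 [INFO░┃      ( ) Free  ( ) Pro  (●) 
0:17.517 [INFO░┃:     [ ]                    
0:19.290 [ERRO░┃:     [x]                    
0:22.810 [WARN░┃:     [Active              ▼]
0:27.170 [DEBU░┃      ( ) Light  (●) Dark  ( 
0:30.220 [INFO░┃━━━━━━━━━━━━━━━━━━━━━━━━━━━━━
0:34.850 [INFO░┃                             
0:39.091 [INFO░┃                             
0:40.817 [DEBU░┃                             
0:40.639 [DEBU▼┃                             
━━━━━━━━━━━━━━━┛                             
                                             
                                             


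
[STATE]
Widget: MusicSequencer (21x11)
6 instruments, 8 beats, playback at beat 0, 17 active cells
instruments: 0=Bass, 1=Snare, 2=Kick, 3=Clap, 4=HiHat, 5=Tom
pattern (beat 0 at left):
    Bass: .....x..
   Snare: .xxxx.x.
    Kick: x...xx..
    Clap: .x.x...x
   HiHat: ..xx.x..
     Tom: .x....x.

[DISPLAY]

      ▼1234567       
  Bass·····█··       
 Snare·████·█·       
  Kick█···██··       
  Clap·█·█···█       
 HiHat··██·█··       
   Tom·█····█·       
                     
                     
                     
                     


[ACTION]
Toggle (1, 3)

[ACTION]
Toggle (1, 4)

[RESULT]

      ▼1234567       
  Bass·····█··       
 Snare·██···█·       
  Kick█···██··       
  Clap·█·█···█       
 HiHat··██·█··       
   Tom·█····█·       
                     
                     
                     
                     


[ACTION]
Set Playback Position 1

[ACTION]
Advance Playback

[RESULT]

      01▼34567       
  Bass·····█··       
 Snare·██···█·       
  Kick█···██··       
  Clap·█·█···█       
 HiHat··██·█··       
   Tom·█····█·       
                     
                     
                     
                     


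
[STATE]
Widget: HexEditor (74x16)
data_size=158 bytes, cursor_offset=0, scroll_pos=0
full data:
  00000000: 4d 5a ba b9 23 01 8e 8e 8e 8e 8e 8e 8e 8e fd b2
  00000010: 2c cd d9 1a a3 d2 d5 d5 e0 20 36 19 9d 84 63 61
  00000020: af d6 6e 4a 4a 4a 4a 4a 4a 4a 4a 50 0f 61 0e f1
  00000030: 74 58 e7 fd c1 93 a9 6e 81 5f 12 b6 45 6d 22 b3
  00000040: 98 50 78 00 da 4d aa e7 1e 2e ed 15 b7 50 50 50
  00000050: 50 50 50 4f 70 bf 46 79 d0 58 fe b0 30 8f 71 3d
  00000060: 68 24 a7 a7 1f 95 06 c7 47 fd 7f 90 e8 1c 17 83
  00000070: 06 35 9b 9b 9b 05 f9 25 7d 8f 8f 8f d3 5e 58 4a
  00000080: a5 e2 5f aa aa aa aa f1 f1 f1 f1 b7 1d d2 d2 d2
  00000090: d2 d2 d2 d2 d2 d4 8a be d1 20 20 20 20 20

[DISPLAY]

00000000  4D 5a ba b9 23 01 8e 8e  8e 8e 8e 8e 8e 8e fd b2  |MZ..#........
00000010  2c cd d9 1a a3 d2 d5 d5  e0 20 36 19 9d 84 63 61  |,........ 6..
00000020  af d6 6e 4a 4a 4a 4a 4a  4a 4a 4a 50 0f 61 0e f1  |..nJJJJJJJJP.
00000030  74 58 e7 fd c1 93 a9 6e  81 5f 12 b6 45 6d 22 b3  |tX.....n._..E
00000040  98 50 78 00 da 4d aa e7  1e 2e ed 15 b7 50 50 50  |.Px..M.......
00000050  50 50 50 4f 70 bf 46 79  d0 58 fe b0 30 8f 71 3d  |PPPOp.Fy.X..0
00000060  68 24 a7 a7 1f 95 06 c7  47 fd 7f 90 e8 1c 17 83  |h$......G....
00000070  06 35 9b 9b 9b 05 f9 25  7d 8f 8f 8f d3 5e 58 4a  |.5.....%}....
00000080  a5 e2 5f aa aa aa aa f1  f1 f1 f1 b7 1d d2 d2 d2  |.._..........
00000090  d2 d2 d2 d2 d2 d4 8a be  d1 20 20 20 20 20        |.........    
                                                                          
                                                                          
                                                                          
                                                                          
                                                                          
                                                                          


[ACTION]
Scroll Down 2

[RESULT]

00000020  af d6 6e 4a 4a 4a 4a 4a  4a 4a 4a 50 0f 61 0e f1  |..nJJJJJJJJP.
00000030  74 58 e7 fd c1 93 a9 6e  81 5f 12 b6 45 6d 22 b3  |tX.....n._..E
00000040  98 50 78 00 da 4d aa e7  1e 2e ed 15 b7 50 50 50  |.Px..M.......
00000050  50 50 50 4f 70 bf 46 79  d0 58 fe b0 30 8f 71 3d  |PPPOp.Fy.X..0
00000060  68 24 a7 a7 1f 95 06 c7  47 fd 7f 90 e8 1c 17 83  |h$......G....
00000070  06 35 9b 9b 9b 05 f9 25  7d 8f 8f 8f d3 5e 58 4a  |.5.....%}....
00000080  a5 e2 5f aa aa aa aa f1  f1 f1 f1 b7 1d d2 d2 d2  |.._..........
00000090  d2 d2 d2 d2 d2 d4 8a be  d1 20 20 20 20 20        |.........    
                                                                          
                                                                          
                                                                          
                                                                          
                                                                          
                                                                          
                                                                          
                                                                          


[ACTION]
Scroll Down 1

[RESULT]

00000030  74 58 e7 fd c1 93 a9 6e  81 5f 12 b6 45 6d 22 b3  |tX.....n._..E
00000040  98 50 78 00 da 4d aa e7  1e 2e ed 15 b7 50 50 50  |.Px..M.......
00000050  50 50 50 4f 70 bf 46 79  d0 58 fe b0 30 8f 71 3d  |PPPOp.Fy.X..0
00000060  68 24 a7 a7 1f 95 06 c7  47 fd 7f 90 e8 1c 17 83  |h$......G....
00000070  06 35 9b 9b 9b 05 f9 25  7d 8f 8f 8f d3 5e 58 4a  |.5.....%}....
00000080  a5 e2 5f aa aa aa aa f1  f1 f1 f1 b7 1d d2 d2 d2  |.._..........
00000090  d2 d2 d2 d2 d2 d4 8a be  d1 20 20 20 20 20        |.........    
                                                                          
                                                                          
                                                                          
                                                                          
                                                                          
                                                                          
                                                                          
                                                                          
                                                                          


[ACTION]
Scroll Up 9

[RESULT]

00000000  4D 5a ba b9 23 01 8e 8e  8e 8e 8e 8e 8e 8e fd b2  |MZ..#........
00000010  2c cd d9 1a a3 d2 d5 d5  e0 20 36 19 9d 84 63 61  |,........ 6..
00000020  af d6 6e 4a 4a 4a 4a 4a  4a 4a 4a 50 0f 61 0e f1  |..nJJJJJJJJP.
00000030  74 58 e7 fd c1 93 a9 6e  81 5f 12 b6 45 6d 22 b3  |tX.....n._..E
00000040  98 50 78 00 da 4d aa e7  1e 2e ed 15 b7 50 50 50  |.Px..M.......
00000050  50 50 50 4f 70 bf 46 79  d0 58 fe b0 30 8f 71 3d  |PPPOp.Fy.X..0
00000060  68 24 a7 a7 1f 95 06 c7  47 fd 7f 90 e8 1c 17 83  |h$......G....
00000070  06 35 9b 9b 9b 05 f9 25  7d 8f 8f 8f d3 5e 58 4a  |.5.....%}....
00000080  a5 e2 5f aa aa aa aa f1  f1 f1 f1 b7 1d d2 d2 d2  |.._..........
00000090  d2 d2 d2 d2 d2 d4 8a be  d1 20 20 20 20 20        |.........    
                                                                          
                                                                          
                                                                          
                                                                          
                                                                          
                                                                          


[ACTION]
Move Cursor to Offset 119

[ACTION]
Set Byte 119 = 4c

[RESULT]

00000000  4d 5a ba b9 23 01 8e 8e  8e 8e 8e 8e 8e 8e fd b2  |MZ..#........
00000010  2c cd d9 1a a3 d2 d5 d5  e0 20 36 19 9d 84 63 61  |,........ 6..
00000020  af d6 6e 4a 4a 4a 4a 4a  4a 4a 4a 50 0f 61 0e f1  |..nJJJJJJJJP.
00000030  74 58 e7 fd c1 93 a9 6e  81 5f 12 b6 45 6d 22 b3  |tX.....n._..E
00000040  98 50 78 00 da 4d aa e7  1e 2e ed 15 b7 50 50 50  |.Px..M.......
00000050  50 50 50 4f 70 bf 46 79  d0 58 fe b0 30 8f 71 3d  |PPPOp.Fy.X..0
00000060  68 24 a7 a7 1f 95 06 c7  47 fd 7f 90 e8 1c 17 83  |h$......G....
00000070  06 35 9b 9b 9b 05 f9 4C  7d 8f 8f 8f d3 5e 58 4a  |.5.....L}....
00000080  a5 e2 5f aa aa aa aa f1  f1 f1 f1 b7 1d d2 d2 d2  |.._..........
00000090  d2 d2 d2 d2 d2 d4 8a be  d1 20 20 20 20 20        |.........    
                                                                          
                                                                          
                                                                          
                                                                          
                                                                          
                                                                          


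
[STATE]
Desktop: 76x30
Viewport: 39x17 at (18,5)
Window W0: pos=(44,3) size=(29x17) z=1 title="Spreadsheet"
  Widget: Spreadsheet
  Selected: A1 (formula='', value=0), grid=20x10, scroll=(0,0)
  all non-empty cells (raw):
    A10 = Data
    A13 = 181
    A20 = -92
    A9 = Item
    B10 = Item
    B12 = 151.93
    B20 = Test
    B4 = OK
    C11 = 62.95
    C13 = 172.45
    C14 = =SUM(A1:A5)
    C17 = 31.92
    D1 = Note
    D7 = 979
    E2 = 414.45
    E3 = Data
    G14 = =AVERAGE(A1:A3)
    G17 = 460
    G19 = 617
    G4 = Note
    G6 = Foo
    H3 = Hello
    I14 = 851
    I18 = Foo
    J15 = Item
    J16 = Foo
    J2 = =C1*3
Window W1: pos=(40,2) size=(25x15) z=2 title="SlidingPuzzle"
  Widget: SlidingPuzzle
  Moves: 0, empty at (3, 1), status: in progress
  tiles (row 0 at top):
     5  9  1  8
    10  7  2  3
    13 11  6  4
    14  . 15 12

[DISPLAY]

                      ┃┌────┬────┬────┬
                      ┃│  5 │  9 │  1 │
                      ┃├────┼────┼────┼
                      ┃│ 10 │  7 │  2 │
                      ┃├────┼────┼────┼
                      ┃│ 13 │ 11 │  6 │
                      ┃├────┼────┼────┼
                      ┃│ 14 │    │ 15 │
                      ┃└────┴────┴────┴
                      ┃Moves: 0        
                      ┃                
                      ┗━━━━━━━━━━━━━━━━
                          ┃  9 Item    
                          ┃ 10 Data    
                          ┗━━━━━━━━━━━━
                                       
                                       


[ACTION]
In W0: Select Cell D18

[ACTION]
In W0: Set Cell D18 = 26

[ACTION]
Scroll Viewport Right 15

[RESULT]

       ┃┌────┬────┬────┬────┐  ┃───────
       ┃│  5 │  9 │  1 │  8 │  ┃       
       ┃├────┼────┼────┼────┤  ┃   C   
       ┃│ 10 │  7 │  2 │  3 │  ┃-------
       ┃├────┼────┼────┼────┤  ┃       
       ┃│ 13 │ 11 │  6 │  4 │  ┃       
       ┃├────┼────┼────┼────┤  ┃       
       ┃│ 14 │    │ 15 │ 12 │  ┃       
       ┃└────┴────┴────┴────┘  ┃       
       ┃Moves: 0               ┃       
       ┃                       ┃       
       ┗━━━━━━━━━━━━━━━━━━━━━━━┛       
           ┃  9 Item           0       
           ┃ 10 Data    Item           
           ┗━━━━━━━━━━━━━━━━━━━━━━━━━━━
                                       
                                       


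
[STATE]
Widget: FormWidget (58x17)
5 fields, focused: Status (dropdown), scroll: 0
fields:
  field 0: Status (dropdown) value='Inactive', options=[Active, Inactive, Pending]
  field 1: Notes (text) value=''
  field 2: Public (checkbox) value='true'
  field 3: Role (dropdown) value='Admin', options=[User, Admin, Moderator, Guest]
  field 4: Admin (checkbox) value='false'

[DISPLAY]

> Status:     [Inactive                                 ▼]
  Notes:      [                                          ]
  Public:     [x]                                         
  Role:       [Admin                                    ▼]
  Admin:      [ ]                                         
                                                          
                                                          
                                                          
                                                          
                                                          
                                                          
                                                          
                                                          
                                                          
                                                          
                                                          
                                                          


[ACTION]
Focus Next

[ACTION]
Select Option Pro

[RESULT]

  Status:     [Inactive                                 ▼]
> Notes:      [                                          ]
  Public:     [x]                                         
  Role:       [Admin                                    ▼]
  Admin:      [ ]                                         
                                                          
                                                          
                                                          
                                                          
                                                          
                                                          
                                                          
                                                          
                                                          
                                                          
                                                          
                                                          


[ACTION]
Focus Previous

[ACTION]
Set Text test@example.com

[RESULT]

> Status:     [Inactive                                 ▼]
  Notes:      [                                          ]
  Public:     [x]                                         
  Role:       [Admin                                    ▼]
  Admin:      [ ]                                         
                                                          
                                                          
                                                          
                                                          
                                                          
                                                          
                                                          
                                                          
                                                          
                                                          
                                                          
                                                          


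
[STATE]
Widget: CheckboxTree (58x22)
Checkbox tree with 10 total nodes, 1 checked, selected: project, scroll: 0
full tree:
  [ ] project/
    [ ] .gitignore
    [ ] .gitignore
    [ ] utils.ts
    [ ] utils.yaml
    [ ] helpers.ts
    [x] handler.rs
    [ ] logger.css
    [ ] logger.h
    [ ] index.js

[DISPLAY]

>[-] project/                                             
   [ ] .gitignore                                         
   [ ] .gitignore                                         
   [ ] utils.ts                                           
   [ ] utils.yaml                                         
   [ ] helpers.ts                                         
   [x] handler.rs                                         
   [ ] logger.css                                         
   [ ] logger.h                                           
   [ ] index.js                                           
                                                          
                                                          
                                                          
                                                          
                                                          
                                                          
                                                          
                                                          
                                                          
                                                          
                                                          
                                                          


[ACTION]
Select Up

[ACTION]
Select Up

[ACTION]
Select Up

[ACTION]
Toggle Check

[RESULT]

>[x] project/                                             
   [x] .gitignore                                         
   [x] .gitignore                                         
   [x] utils.ts                                           
   [x] utils.yaml                                         
   [x] helpers.ts                                         
   [x] handler.rs                                         
   [x] logger.css                                         
   [x] logger.h                                           
   [x] index.js                                           
                                                          
                                                          
                                                          
                                                          
                                                          
                                                          
                                                          
                                                          
                                                          
                                                          
                                                          
                                                          


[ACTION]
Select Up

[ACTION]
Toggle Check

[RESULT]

>[ ] project/                                             
   [ ] .gitignore                                         
   [ ] .gitignore                                         
   [ ] utils.ts                                           
   [ ] utils.yaml                                         
   [ ] helpers.ts                                         
   [ ] handler.rs                                         
   [ ] logger.css                                         
   [ ] logger.h                                           
   [ ] index.js                                           
                                                          
                                                          
                                                          
                                                          
                                                          
                                                          
                                                          
                                                          
                                                          
                                                          
                                                          
                                                          


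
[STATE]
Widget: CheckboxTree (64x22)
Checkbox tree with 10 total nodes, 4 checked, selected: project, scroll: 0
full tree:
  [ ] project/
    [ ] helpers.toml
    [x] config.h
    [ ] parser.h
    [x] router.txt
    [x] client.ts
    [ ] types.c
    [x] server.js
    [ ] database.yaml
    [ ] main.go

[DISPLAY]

>[-] project/                                                   
   [ ] helpers.toml                                             
   [x] config.h                                                 
   [ ] parser.h                                                 
   [x] router.txt                                               
   [x] client.ts                                                
   [ ] types.c                                                  
   [x] server.js                                                
   [ ] database.yaml                                            
   [ ] main.go                                                  
                                                                
                                                                
                                                                
                                                                
                                                                
                                                                
                                                                
                                                                
                                                                
                                                                
                                                                
                                                                


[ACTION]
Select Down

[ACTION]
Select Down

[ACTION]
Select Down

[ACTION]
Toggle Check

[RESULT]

 [-] project/                                                   
   [ ] helpers.toml                                             
   [x] config.h                                                 
>  [x] parser.h                                                 
   [x] router.txt                                               
   [x] client.ts                                                
   [ ] types.c                                                  
   [x] server.js                                                
   [ ] database.yaml                                            
   [ ] main.go                                                  
                                                                
                                                                
                                                                
                                                                
                                                                
                                                                
                                                                
                                                                
                                                                
                                                                
                                                                
                                                                


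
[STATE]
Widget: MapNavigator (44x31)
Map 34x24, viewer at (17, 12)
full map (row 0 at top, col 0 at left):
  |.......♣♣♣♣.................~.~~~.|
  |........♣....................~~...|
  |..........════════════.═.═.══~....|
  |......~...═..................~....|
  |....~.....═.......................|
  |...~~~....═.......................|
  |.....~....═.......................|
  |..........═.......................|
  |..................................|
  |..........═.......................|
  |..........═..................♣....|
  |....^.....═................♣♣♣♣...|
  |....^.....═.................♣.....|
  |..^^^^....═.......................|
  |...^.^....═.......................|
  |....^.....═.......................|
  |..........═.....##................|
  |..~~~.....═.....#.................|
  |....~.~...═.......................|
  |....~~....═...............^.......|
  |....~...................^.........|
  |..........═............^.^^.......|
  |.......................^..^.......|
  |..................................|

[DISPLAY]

                                            
                                            
                                            
     .......♣♣♣♣.................~.~~~.     
     ........♣....................~~...     
     ..........════════════.═.═.══~....     
     ......~...═..................~....     
     ....~.....═.......................     
     ...~~~....═.......................     
     .....~....═.......................     
     ..........═.......................     
     ..................................     
     ..........═.......................     
     ..........═..................♣....     
     ....^.....═................♣♣♣♣...     
     ....^.....═......@..........♣.....     
     ..^^^^....═.......................     
     ...^.^....═.......................     
     ....^.....═.......................     
     ..........═.....##................     
     ..~~~.....═.....#.................     
     ....~.~...═.......................     
     ....~~....═...............^.......     
     ....~...................^.........     
     ..........═............^.^^.......     
     .......................^..^.......     
     ..................................     
                                            
                                            
                                            
                                            


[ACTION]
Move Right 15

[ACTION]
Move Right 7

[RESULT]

                                            
                                            
                                            
.................~.~~~.                     
..................~~...                     
═══════════.═.═.══~....                     
..................~....                     
.......................                     
.......................                     
.......................                     
.......................                     
.......................                     
.......................                     
..................♣....                     
................♣♣♣♣...                     
.................♣....@                     
.......................                     
.......................                     
.......................                     
.....##................                     
.....#.................                     
.......................                     
...............^.......                     
.............^.........                     
............^.^^.......                     
............^..^.......                     
.......................                     
                                            
                                            
                                            
                                            


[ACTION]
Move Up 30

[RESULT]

                                            
                                            
                                            
                                            
                                            
                                            
                                            
                                            
                                            
                                            
                                            
                                            
                                            
                                            
                                            
.................~.~~~@                     
..................~~...                     
═══════════.═.═.══~....                     
..................~....                     
.......................                     
.......................                     
.......................                     
.......................                     
.......................                     
.......................                     
..................♣....                     
................♣♣♣♣...                     
.................♣.....                     
.......................                     
.......................                     
.......................                     


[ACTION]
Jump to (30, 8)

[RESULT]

                                            
                                            
                                            
                                            
                                            
                                            
                                            
♣♣♣.................~.~~~.                  
♣....................~~...                  
..════════════.═.═.══~....                  
..═..................~....                  
..═.......................                  
..═.......................                  
..═.......................                  
..═.......................                  
......................@...                  
..═.......................                  
..═..................♣....                  
..═................♣♣♣♣...                  
..═.................♣.....                  
..═.......................                  
..═.......................                  
..═.......................                  
..═.....##................                  
..═.....#.................                  
..═.......................                  
..═...............^.......                  
................^.........                  
..═............^.^^.......                  
...............^..^.......                  
..........................                  
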